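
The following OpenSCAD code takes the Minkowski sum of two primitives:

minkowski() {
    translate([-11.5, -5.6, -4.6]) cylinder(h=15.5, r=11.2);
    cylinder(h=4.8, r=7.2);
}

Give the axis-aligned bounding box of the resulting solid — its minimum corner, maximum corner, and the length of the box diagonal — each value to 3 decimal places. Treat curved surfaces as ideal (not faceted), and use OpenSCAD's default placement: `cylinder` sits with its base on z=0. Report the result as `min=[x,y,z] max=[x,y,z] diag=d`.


A = translate([-11.5, -5.6, -4.6]) cylinder(h=15.5, r=11.2) → bbox [-22.7,-16.8,-4.6] .. [-0.3,5.6,10.9]
B = cylinder(h=4.8, r=7.2) → bbox [-7.2,-7.2,0] .. [7.2,7.2,4.8]
lo = A.lo+B.lo = [-22.7-7.2, -16.8-7.2, -4.6+0] = [-29.900,-24.000,-4.600]
hi = A.hi+B.hi = [-0.3+7.2, 5.6+7.2, 10.9+4.8] = [6.900,12.800,15.700]
diag = √(36.8²+36.8²+20.3²) = √3120.57 = 55.862

min=[-29.900,-24.000,-4.600] max=[6.900,12.800,15.700] diag=55.862


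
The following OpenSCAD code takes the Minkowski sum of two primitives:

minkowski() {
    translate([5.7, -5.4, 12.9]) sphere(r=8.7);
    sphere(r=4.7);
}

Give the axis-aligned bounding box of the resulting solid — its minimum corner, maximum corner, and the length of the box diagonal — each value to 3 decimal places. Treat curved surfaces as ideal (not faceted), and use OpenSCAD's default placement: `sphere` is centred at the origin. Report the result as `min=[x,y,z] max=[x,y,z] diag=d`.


A = translate([5.7, -5.4, 12.9]) sphere(r=8.7) → bbox [-3,-14.1,4.2] .. [14.4,3.3,21.6]
B = sphere(r=4.7) → bbox [-4.7,-4.7,-4.7] .. [4.7,4.7,4.7]
lo = A.lo+B.lo = [-3-4.7, -14.1-4.7, 4.2-4.7] = [-7.700,-18.800,-0.500]
hi = A.hi+B.hi = [14.4+4.7, 3.3+4.7, 21.6+4.7] = [19.100,8.000,26.300]
diag = √(26.8²+26.8²+26.8²) = √2154.72 = 46.419

min=[-7.700,-18.800,-0.500] max=[19.100,8.000,26.300] diag=46.419


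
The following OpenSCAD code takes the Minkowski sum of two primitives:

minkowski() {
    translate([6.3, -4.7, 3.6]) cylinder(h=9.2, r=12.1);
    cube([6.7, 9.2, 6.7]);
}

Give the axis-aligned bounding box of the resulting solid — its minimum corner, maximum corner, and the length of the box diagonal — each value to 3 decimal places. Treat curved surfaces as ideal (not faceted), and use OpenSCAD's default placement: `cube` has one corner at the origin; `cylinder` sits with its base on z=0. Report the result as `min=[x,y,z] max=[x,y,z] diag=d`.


A = translate([6.3, -4.7, 3.6]) cylinder(h=9.2, r=12.1) → bbox [-5.8,-16.8,3.6] .. [18.4,7.4,12.8]
B = cube([6.7, 9.2, 6.7]) → bbox [0,0,0] .. [6.7,9.2,6.7]
lo = A.lo+B.lo = [-5.8+0, -16.8+0, 3.6+0] = [-5.800,-16.800,3.600]
hi = A.hi+B.hi = [18.4+6.7, 7.4+9.2, 12.8+6.7] = [25.100,16.600,19.500]
diag = √(30.9²+33.4²+15.9²) = √2323.18 = 48.199

min=[-5.800,-16.800,3.600] max=[25.100,16.600,19.500] diag=48.199


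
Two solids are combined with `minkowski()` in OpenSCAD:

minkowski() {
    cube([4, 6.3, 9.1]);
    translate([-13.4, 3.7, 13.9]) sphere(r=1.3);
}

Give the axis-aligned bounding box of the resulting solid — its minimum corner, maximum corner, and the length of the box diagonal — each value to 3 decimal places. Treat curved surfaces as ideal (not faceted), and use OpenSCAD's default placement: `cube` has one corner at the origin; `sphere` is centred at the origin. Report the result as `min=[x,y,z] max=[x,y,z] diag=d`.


min=[-14.700,2.400,12.600] max=[-8.100,11.300,24.300] diag=16.114

A = translate([-13.4, 3.7, 13.9]) sphere(r=1.3) → bbox [-14.7,2.4,12.6] .. [-12.1,5,15.2]
B = cube([4, 6.3, 9.1]) → bbox [0,0,0] .. [4,6.3,9.1]
lo = A.lo+B.lo = [-14.7+0, 2.4+0, 12.6+0] = [-14.700,2.400,12.600]
hi = A.hi+B.hi = [-12.1+4, 5+6.3, 15.2+9.1] = [-8.100,11.300,24.300]
diag = √(6.6²+8.9²+11.7²) = √259.66 = 16.114


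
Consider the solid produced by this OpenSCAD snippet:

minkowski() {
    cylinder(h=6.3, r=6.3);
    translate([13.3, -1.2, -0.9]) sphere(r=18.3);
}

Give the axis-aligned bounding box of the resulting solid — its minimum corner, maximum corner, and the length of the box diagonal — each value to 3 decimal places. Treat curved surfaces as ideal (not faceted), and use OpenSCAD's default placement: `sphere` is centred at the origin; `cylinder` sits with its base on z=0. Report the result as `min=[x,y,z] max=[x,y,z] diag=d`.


min=[-11.300,-25.800,-19.200] max=[37.900,23.400,23.700] diag=81.742

A = translate([13.3, -1.2, -0.9]) sphere(r=18.3) → bbox [-5,-19.5,-19.2] .. [31.6,17.1,17.4]
B = cylinder(h=6.3, r=6.3) → bbox [-6.3,-6.3,0] .. [6.3,6.3,6.3]
lo = A.lo+B.lo = [-5-6.3, -19.5-6.3, -19.2+0] = [-11.300,-25.800,-19.200]
hi = A.hi+B.hi = [31.6+6.3, 17.1+6.3, 17.4+6.3] = [37.900,23.400,23.700]
diag = √(49.2²+49.2²+42.9²) = √6681.69 = 81.742


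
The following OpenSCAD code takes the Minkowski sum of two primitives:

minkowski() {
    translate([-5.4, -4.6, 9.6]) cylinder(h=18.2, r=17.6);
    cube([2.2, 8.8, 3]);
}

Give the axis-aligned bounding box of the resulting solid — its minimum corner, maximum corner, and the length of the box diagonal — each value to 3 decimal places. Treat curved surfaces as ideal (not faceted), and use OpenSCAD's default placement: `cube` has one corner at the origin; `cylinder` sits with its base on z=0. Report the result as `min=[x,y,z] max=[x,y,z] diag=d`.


min=[-23.000,-22.200,9.600] max=[14.400,21.800,30.800] diag=61.516

A = translate([-5.4, -4.6, 9.6]) cylinder(h=18.2, r=17.6) → bbox [-23,-22.2,9.6] .. [12.2,13,27.8]
B = cube([2.2, 8.8, 3]) → bbox [0,0,0] .. [2.2,8.8,3]
lo = A.lo+B.lo = [-23+0, -22.2+0, 9.6+0] = [-23.000,-22.200,9.600]
hi = A.hi+B.hi = [12.2+2.2, 13+8.8, 27.8+3] = [14.400,21.800,30.800]
diag = √(37.4²+44²+21.2²) = √3784.2 = 61.516


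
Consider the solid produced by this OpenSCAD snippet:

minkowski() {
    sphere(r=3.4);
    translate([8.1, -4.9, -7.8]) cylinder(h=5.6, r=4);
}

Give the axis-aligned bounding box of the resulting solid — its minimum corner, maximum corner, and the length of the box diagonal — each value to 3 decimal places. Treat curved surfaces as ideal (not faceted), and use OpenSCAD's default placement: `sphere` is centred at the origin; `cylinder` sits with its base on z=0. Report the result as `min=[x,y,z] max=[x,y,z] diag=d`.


A = translate([8.1, -4.9, -7.8]) cylinder(h=5.6, r=4) → bbox [4.1,-8.9,-7.8] .. [12.1,-0.9,-2.2]
B = sphere(r=3.4) → bbox [-3.4,-3.4,-3.4] .. [3.4,3.4,3.4]
lo = A.lo+B.lo = [4.1-3.4, -8.9-3.4, -7.8-3.4] = [0.700,-12.300,-11.200]
hi = A.hi+B.hi = [12.1+3.4, -0.9+3.4, -2.2+3.4] = [15.500,2.500,1.200]
diag = √(14.8²+14.8²+12.4²) = √591.84 = 24.328

min=[0.700,-12.300,-11.200] max=[15.500,2.500,1.200] diag=24.328


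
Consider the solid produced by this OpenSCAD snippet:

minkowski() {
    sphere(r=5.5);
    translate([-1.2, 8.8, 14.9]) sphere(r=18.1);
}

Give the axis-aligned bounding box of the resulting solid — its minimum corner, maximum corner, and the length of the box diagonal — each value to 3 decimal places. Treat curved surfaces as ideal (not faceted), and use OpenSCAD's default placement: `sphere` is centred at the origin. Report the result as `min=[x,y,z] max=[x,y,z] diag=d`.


min=[-24.800,-14.800,-8.700] max=[22.400,32.400,38.500] diag=81.753

A = translate([-1.2, 8.8, 14.9]) sphere(r=18.1) → bbox [-19.3,-9.3,-3.2] .. [16.9,26.9,33]
B = sphere(r=5.5) → bbox [-5.5,-5.5,-5.5] .. [5.5,5.5,5.5]
lo = A.lo+B.lo = [-19.3-5.5, -9.3-5.5, -3.2-5.5] = [-24.800,-14.800,-8.700]
hi = A.hi+B.hi = [16.9+5.5, 26.9+5.5, 33+5.5] = [22.400,32.400,38.500]
diag = √(47.2²+47.2²+47.2²) = √6683.52 = 81.753


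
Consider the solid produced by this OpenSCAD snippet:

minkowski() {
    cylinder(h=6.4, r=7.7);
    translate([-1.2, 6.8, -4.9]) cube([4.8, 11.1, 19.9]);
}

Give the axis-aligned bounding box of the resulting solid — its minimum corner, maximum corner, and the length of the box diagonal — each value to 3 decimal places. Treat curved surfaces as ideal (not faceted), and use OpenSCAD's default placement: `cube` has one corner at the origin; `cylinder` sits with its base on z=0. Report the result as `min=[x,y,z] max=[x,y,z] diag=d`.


min=[-8.900,-0.900,-4.900] max=[11.300,25.600,21.400] diag=42.450

A = translate([-1.2, 6.8, -4.9]) cube([4.8, 11.1, 19.9]) → bbox [-1.2,6.8,-4.9] .. [3.6,17.9,15]
B = cylinder(h=6.4, r=7.7) → bbox [-7.7,-7.7,0] .. [7.7,7.7,6.4]
lo = A.lo+B.lo = [-1.2-7.7, 6.8-7.7, -4.9+0] = [-8.900,-0.900,-4.900]
hi = A.hi+B.hi = [3.6+7.7, 17.9+7.7, 15+6.4] = [11.300,25.600,21.400]
diag = √(20.2²+26.5²+26.3²) = √1801.98 = 42.450


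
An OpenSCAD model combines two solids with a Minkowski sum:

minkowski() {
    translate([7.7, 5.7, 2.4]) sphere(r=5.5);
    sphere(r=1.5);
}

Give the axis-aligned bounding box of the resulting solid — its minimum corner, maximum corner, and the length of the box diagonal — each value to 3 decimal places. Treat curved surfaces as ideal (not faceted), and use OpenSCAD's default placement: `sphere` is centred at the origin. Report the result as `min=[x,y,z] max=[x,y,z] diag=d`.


min=[0.700,-1.300,-4.600] max=[14.700,12.700,9.400] diag=24.249

A = translate([7.7, 5.7, 2.4]) sphere(r=5.5) → bbox [2.2,0.2,-3.1] .. [13.2,11.2,7.9]
B = sphere(r=1.5) → bbox [-1.5,-1.5,-1.5] .. [1.5,1.5,1.5]
lo = A.lo+B.lo = [2.2-1.5, 0.2-1.5, -3.1-1.5] = [0.700,-1.300,-4.600]
hi = A.hi+B.hi = [13.2+1.5, 11.2+1.5, 7.9+1.5] = [14.700,12.700,9.400]
diag = √(14²+14²+14²) = √588 = 24.249


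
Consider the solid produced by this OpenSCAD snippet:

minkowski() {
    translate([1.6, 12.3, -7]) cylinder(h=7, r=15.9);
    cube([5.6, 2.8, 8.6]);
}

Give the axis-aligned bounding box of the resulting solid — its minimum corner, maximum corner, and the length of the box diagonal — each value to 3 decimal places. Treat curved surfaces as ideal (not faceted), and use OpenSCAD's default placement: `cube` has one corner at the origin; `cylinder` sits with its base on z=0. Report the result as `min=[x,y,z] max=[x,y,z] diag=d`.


A = translate([1.6, 12.3, -7]) cylinder(h=7, r=15.9) → bbox [-14.3,-3.6,-7] .. [17.5,28.2,0]
B = cube([5.6, 2.8, 8.6]) → bbox [0,0,0] .. [5.6,2.8,8.6]
lo = A.lo+B.lo = [-14.3+0, -3.6+0, -7+0] = [-14.300,-3.600,-7.000]
hi = A.hi+B.hi = [17.5+5.6, 28.2+2.8, 0+8.6] = [23.100,31.000,8.600]
diag = √(37.4²+34.6²+15.6²) = √2839.28 = 53.285

min=[-14.300,-3.600,-7.000] max=[23.100,31.000,8.600] diag=53.285


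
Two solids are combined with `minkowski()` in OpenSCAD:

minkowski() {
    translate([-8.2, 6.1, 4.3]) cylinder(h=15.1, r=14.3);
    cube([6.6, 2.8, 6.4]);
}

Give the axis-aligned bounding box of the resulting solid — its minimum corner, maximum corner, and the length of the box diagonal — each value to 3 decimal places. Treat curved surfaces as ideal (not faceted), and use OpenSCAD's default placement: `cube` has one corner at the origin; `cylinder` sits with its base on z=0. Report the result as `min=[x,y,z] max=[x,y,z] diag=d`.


min=[-22.500,-8.200,4.300] max=[12.700,23.200,25.800] diag=51.839

A = translate([-8.2, 6.1, 4.3]) cylinder(h=15.1, r=14.3) → bbox [-22.5,-8.2,4.3] .. [6.1,20.4,19.4]
B = cube([6.6, 2.8, 6.4]) → bbox [0,0,0] .. [6.6,2.8,6.4]
lo = A.lo+B.lo = [-22.5+0, -8.2+0, 4.3+0] = [-22.500,-8.200,4.300]
hi = A.hi+B.hi = [6.1+6.6, 20.4+2.8, 19.4+6.4] = [12.700,23.200,25.800]
diag = √(35.2²+31.4²+21.5²) = √2687.25 = 51.839


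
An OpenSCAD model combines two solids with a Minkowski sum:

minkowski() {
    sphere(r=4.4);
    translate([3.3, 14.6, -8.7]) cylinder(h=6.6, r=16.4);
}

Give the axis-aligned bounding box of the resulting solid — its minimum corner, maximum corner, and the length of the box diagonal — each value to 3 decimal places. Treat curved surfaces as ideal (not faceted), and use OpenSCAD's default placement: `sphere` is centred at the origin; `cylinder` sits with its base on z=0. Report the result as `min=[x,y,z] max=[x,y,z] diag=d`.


min=[-17.500,-6.200,-13.100] max=[24.100,35.400,2.300] diag=60.813

A = translate([3.3, 14.6, -8.7]) cylinder(h=6.6, r=16.4) → bbox [-13.1,-1.8,-8.7] .. [19.7,31,-2.1]
B = sphere(r=4.4) → bbox [-4.4,-4.4,-4.4] .. [4.4,4.4,4.4]
lo = A.lo+B.lo = [-13.1-4.4, -1.8-4.4, -8.7-4.4] = [-17.500,-6.200,-13.100]
hi = A.hi+B.hi = [19.7+4.4, 31+4.4, -2.1+4.4] = [24.100,35.400,2.300]
diag = √(41.6²+41.6²+15.4²) = √3698.28 = 60.813


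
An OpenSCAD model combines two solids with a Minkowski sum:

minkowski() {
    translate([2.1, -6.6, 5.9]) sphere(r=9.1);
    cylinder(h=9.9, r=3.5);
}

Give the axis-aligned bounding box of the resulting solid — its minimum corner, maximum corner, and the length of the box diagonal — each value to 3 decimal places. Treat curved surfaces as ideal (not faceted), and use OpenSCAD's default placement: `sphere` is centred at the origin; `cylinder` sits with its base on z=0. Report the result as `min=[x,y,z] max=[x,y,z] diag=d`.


min=[-10.500,-19.200,-3.200] max=[14.700,6.000,24.900] diag=45.384

A = translate([2.1, -6.6, 5.9]) sphere(r=9.1) → bbox [-7,-15.7,-3.2] .. [11.2,2.5,15]
B = cylinder(h=9.9, r=3.5) → bbox [-3.5,-3.5,0] .. [3.5,3.5,9.9]
lo = A.lo+B.lo = [-7-3.5, -15.7-3.5, -3.2+0] = [-10.500,-19.200,-3.200]
hi = A.hi+B.hi = [11.2+3.5, 2.5+3.5, 15+9.9] = [14.700,6.000,24.900]
diag = √(25.2²+25.2²+28.1²) = √2059.69 = 45.384


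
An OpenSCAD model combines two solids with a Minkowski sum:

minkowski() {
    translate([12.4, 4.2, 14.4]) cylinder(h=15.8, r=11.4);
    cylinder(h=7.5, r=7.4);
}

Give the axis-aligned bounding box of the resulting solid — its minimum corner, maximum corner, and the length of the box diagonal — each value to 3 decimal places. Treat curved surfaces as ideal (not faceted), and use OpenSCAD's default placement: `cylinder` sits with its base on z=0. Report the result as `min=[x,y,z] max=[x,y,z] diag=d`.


A = translate([12.4, 4.2, 14.4]) cylinder(h=15.8, r=11.4) → bbox [1,-7.2,14.4] .. [23.8,15.6,30.2]
B = cylinder(h=7.5, r=7.4) → bbox [-7.4,-7.4,0] .. [7.4,7.4,7.5]
lo = A.lo+B.lo = [1-7.4, -7.2-7.4, 14.4+0] = [-6.400,-14.600,14.400]
hi = A.hi+B.hi = [23.8+7.4, 15.6+7.4, 30.2+7.5] = [31.200,23.000,37.700]
diag = √(37.6²+37.6²+23.3²) = √3370.41 = 58.055

min=[-6.400,-14.600,14.400] max=[31.200,23.000,37.700] diag=58.055


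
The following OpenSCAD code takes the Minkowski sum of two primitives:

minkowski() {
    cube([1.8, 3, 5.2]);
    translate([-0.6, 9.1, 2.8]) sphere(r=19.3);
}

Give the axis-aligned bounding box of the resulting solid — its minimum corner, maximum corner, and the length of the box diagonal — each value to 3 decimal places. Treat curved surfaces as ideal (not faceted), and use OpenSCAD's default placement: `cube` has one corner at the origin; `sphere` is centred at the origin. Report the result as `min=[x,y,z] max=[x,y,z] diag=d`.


A = translate([-0.6, 9.1, 2.8]) sphere(r=19.3) → bbox [-19.9,-10.2,-16.5] .. [18.7,28.4,22.1]
B = cube([1.8, 3, 5.2]) → bbox [0,0,0] .. [1.8,3,5.2]
lo = A.lo+B.lo = [-19.9+0, -10.2+0, -16.5+0] = [-19.900,-10.200,-16.500]
hi = A.hi+B.hi = [18.7+1.8, 28.4+3, 22.1+5.2] = [20.500,31.400,27.300]
diag = √(40.4²+41.6²+43.8²) = √5281.16 = 72.672

min=[-19.900,-10.200,-16.500] max=[20.500,31.400,27.300] diag=72.672


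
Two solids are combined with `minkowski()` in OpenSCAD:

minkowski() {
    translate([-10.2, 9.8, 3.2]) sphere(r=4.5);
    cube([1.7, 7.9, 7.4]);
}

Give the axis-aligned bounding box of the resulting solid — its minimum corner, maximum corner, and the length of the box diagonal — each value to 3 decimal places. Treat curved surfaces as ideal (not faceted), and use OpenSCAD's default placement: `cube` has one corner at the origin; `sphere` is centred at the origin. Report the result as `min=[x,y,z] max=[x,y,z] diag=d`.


A = translate([-10.2, 9.8, 3.2]) sphere(r=4.5) → bbox [-14.7,5.3,-1.3] .. [-5.7,14.3,7.7]
B = cube([1.7, 7.9, 7.4]) → bbox [0,0,0] .. [1.7,7.9,7.4]
lo = A.lo+B.lo = [-14.7+0, 5.3+0, -1.3+0] = [-14.700,5.300,-1.300]
hi = A.hi+B.hi = [-5.7+1.7, 14.3+7.9, 7.7+7.4] = [-4.000,22.200,15.100]
diag = √(10.7²+16.9²+16.4²) = √669.06 = 25.866

min=[-14.700,5.300,-1.300] max=[-4.000,22.200,15.100] diag=25.866


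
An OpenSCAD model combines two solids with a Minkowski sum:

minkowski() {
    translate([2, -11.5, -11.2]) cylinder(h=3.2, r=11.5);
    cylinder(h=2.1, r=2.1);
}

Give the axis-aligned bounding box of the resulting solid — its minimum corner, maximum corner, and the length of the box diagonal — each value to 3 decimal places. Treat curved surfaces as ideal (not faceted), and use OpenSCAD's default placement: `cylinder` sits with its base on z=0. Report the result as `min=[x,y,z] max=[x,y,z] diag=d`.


A = translate([2, -11.5, -11.2]) cylinder(h=3.2, r=11.5) → bbox [-9.5,-23,-11.2] .. [13.5,0,-8]
B = cylinder(h=2.1, r=2.1) → bbox [-2.1,-2.1,0] .. [2.1,2.1,2.1]
lo = A.lo+B.lo = [-9.5-2.1, -23-2.1, -11.2+0] = [-11.600,-25.100,-11.200]
hi = A.hi+B.hi = [13.5+2.1, 0+2.1, -8+2.1] = [15.600,2.100,-5.900]
diag = √(27.2²+27.2²+5.3²) = √1507.77 = 38.830

min=[-11.600,-25.100,-11.200] max=[15.600,2.100,-5.900] diag=38.830


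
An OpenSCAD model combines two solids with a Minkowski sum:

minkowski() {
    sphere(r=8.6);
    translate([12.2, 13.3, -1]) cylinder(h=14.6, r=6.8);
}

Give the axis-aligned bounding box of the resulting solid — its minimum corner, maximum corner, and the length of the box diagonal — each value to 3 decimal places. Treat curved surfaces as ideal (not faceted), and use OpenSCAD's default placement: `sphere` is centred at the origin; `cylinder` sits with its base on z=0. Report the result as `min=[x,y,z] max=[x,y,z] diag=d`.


min=[-3.200,-2.100,-9.600] max=[27.600,28.700,22.200] diag=53.931

A = translate([12.2, 13.3, -1]) cylinder(h=14.6, r=6.8) → bbox [5.4,6.5,-1] .. [19,20.1,13.6]
B = sphere(r=8.6) → bbox [-8.6,-8.6,-8.6] .. [8.6,8.6,8.6]
lo = A.lo+B.lo = [5.4-8.6, 6.5-8.6, -1-8.6] = [-3.200,-2.100,-9.600]
hi = A.hi+B.hi = [19+8.6, 20.1+8.6, 13.6+8.6] = [27.600,28.700,22.200]
diag = √(30.8²+30.8²+31.8²) = √2908.52 = 53.931


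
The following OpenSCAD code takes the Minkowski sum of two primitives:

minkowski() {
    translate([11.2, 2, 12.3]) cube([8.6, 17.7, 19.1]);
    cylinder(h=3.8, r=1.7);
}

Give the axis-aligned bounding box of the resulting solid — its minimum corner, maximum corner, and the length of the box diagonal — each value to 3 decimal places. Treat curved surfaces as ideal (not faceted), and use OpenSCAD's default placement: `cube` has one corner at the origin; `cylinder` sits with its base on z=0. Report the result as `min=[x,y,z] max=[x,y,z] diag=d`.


min=[9.500,0.300,12.300] max=[21.500,21.400,35.200] diag=33.371

A = translate([11.2, 2, 12.3]) cube([8.6, 17.7, 19.1]) → bbox [11.2,2,12.3] .. [19.8,19.7,31.4]
B = cylinder(h=3.8, r=1.7) → bbox [-1.7,-1.7,0] .. [1.7,1.7,3.8]
lo = A.lo+B.lo = [11.2-1.7, 2-1.7, 12.3+0] = [9.500,0.300,12.300]
hi = A.hi+B.hi = [19.8+1.7, 19.7+1.7, 31.4+3.8] = [21.500,21.400,35.200]
diag = √(12²+21.1²+22.9²) = √1113.62 = 33.371


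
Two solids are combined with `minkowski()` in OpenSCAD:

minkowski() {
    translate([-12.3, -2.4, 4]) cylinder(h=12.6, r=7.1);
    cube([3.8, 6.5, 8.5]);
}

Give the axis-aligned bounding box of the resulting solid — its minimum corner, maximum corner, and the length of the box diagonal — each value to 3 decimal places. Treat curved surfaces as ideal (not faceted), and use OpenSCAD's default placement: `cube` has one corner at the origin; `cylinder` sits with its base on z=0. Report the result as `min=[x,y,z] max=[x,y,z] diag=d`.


min=[-19.400,-9.500,4.000] max=[-1.400,11.200,25.100] diag=34.608

A = translate([-12.3, -2.4, 4]) cylinder(h=12.6, r=7.1) → bbox [-19.4,-9.5,4] .. [-5.2,4.7,16.6]
B = cube([3.8, 6.5, 8.5]) → bbox [0,0,0] .. [3.8,6.5,8.5]
lo = A.lo+B.lo = [-19.4+0, -9.5+0, 4+0] = [-19.400,-9.500,4.000]
hi = A.hi+B.hi = [-5.2+3.8, 4.7+6.5, 16.6+8.5] = [-1.400,11.200,25.100]
diag = √(18²+20.7²+21.1²) = √1197.7 = 34.608


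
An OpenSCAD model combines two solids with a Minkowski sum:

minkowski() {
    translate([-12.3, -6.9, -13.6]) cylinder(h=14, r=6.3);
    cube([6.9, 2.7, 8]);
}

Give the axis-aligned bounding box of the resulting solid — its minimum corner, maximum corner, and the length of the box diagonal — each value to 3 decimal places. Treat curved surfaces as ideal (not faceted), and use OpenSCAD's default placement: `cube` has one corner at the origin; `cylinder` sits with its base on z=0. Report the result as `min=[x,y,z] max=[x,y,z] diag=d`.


A = translate([-12.3, -6.9, -13.6]) cylinder(h=14, r=6.3) → bbox [-18.6,-13.2,-13.6] .. [-6,-0.6,0.4]
B = cube([6.9, 2.7, 8]) → bbox [0,0,0] .. [6.9,2.7,8]
lo = A.lo+B.lo = [-18.6+0, -13.2+0, -13.6+0] = [-18.600,-13.200,-13.600]
hi = A.hi+B.hi = [-6+6.9, -0.6+2.7, 0.4+8] = [0.900,2.100,8.400]
diag = √(19.5²+15.3²+22²) = √1098.34 = 33.141

min=[-18.600,-13.200,-13.600] max=[0.900,2.100,8.400] diag=33.141


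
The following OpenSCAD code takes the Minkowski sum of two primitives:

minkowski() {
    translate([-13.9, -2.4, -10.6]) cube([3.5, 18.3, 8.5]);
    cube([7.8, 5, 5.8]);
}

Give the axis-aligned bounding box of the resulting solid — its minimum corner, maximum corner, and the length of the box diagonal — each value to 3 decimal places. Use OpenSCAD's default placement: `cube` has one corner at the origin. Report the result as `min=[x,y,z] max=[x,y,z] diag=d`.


A = translate([-13.9, -2.4, -10.6]) cube([3.5, 18.3, 8.5]) → bbox [-13.9,-2.4,-10.6] .. [-10.4,15.9,-2.1]
B = cube([7.8, 5, 5.8]) → bbox [0,0,0] .. [7.8,5,5.8]
lo = A.lo+B.lo = [-13.9+0, -2.4+0, -10.6+0] = [-13.900,-2.400,-10.600]
hi = A.hi+B.hi = [-10.4+7.8, 15.9+5, -2.1+5.8] = [-2.600,20.900,3.700]
diag = √(11.3²+23.3²+14.3²) = √875.07 = 29.582

min=[-13.900,-2.400,-10.600] max=[-2.600,20.900,3.700] diag=29.582


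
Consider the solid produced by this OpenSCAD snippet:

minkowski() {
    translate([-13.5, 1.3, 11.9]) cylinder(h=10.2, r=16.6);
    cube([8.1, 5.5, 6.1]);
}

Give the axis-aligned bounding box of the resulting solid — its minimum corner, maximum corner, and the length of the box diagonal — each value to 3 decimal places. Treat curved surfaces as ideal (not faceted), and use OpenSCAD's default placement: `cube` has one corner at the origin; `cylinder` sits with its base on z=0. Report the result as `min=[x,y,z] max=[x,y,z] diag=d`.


min=[-30.100,-15.300,11.900] max=[11.200,23.400,28.200] diag=58.899

A = translate([-13.5, 1.3, 11.9]) cylinder(h=10.2, r=16.6) → bbox [-30.1,-15.3,11.9] .. [3.1,17.9,22.1]
B = cube([8.1, 5.5, 6.1]) → bbox [0,0,0] .. [8.1,5.5,6.1]
lo = A.lo+B.lo = [-30.1+0, -15.3+0, 11.9+0] = [-30.100,-15.300,11.900]
hi = A.hi+B.hi = [3.1+8.1, 17.9+5.5, 22.1+6.1] = [11.200,23.400,28.200]
diag = √(41.3²+38.7²+16.3²) = √3469.07 = 58.899


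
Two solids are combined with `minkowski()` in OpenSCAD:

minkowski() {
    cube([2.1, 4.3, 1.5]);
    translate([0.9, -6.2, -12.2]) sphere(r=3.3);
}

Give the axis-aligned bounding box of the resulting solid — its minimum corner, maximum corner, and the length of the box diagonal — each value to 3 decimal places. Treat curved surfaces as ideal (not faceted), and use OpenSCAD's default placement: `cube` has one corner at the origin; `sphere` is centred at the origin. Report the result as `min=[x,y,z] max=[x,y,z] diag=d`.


min=[-2.400,-9.500,-15.500] max=[6.300,1.400,-7.400] diag=16.128

A = translate([0.9, -6.2, -12.2]) sphere(r=3.3) → bbox [-2.4,-9.5,-15.5] .. [4.2,-2.9,-8.9]
B = cube([2.1, 4.3, 1.5]) → bbox [0,0,0] .. [2.1,4.3,1.5]
lo = A.lo+B.lo = [-2.4+0, -9.5+0, -15.5+0] = [-2.400,-9.500,-15.500]
hi = A.hi+B.hi = [4.2+2.1, -2.9+4.3, -8.9+1.5] = [6.300,1.400,-7.400]
diag = √(8.7²+10.9²+8.1²) = √260.11 = 16.128


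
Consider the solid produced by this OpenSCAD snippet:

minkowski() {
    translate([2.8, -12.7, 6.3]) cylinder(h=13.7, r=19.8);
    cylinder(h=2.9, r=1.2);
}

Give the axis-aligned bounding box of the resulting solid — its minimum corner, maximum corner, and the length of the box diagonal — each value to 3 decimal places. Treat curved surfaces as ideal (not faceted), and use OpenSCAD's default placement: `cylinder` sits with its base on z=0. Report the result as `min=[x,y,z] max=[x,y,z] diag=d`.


A = translate([2.8, -12.7, 6.3]) cylinder(h=13.7, r=19.8) → bbox [-17,-32.5,6.3] .. [22.6,7.1,20]
B = cylinder(h=2.9, r=1.2) → bbox [-1.2,-1.2,0] .. [1.2,1.2,2.9]
lo = A.lo+B.lo = [-17-1.2, -32.5-1.2, 6.3+0] = [-18.200,-33.700,6.300]
hi = A.hi+B.hi = [22.6+1.2, 7.1+1.2, 20+2.9] = [23.800,8.300,22.900]
diag = √(42²+42²+16.6²) = √3803.56 = 61.673

min=[-18.200,-33.700,6.300] max=[23.800,8.300,22.900] diag=61.673


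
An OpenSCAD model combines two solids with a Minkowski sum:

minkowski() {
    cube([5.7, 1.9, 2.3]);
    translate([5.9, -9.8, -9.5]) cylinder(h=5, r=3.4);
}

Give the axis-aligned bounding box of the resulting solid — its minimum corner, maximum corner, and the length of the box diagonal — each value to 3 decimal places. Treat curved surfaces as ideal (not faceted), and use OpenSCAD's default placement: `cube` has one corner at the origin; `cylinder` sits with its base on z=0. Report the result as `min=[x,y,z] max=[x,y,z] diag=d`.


min=[2.500,-13.200,-9.500] max=[15.000,-4.500,-2.200] diag=16.889

A = translate([5.9, -9.8, -9.5]) cylinder(h=5, r=3.4) → bbox [2.5,-13.2,-9.5] .. [9.3,-6.4,-4.5]
B = cube([5.7, 1.9, 2.3]) → bbox [0,0,0] .. [5.7,1.9,2.3]
lo = A.lo+B.lo = [2.5+0, -13.2+0, -9.5+0] = [2.500,-13.200,-9.500]
hi = A.hi+B.hi = [9.3+5.7, -6.4+1.9, -4.5+2.3] = [15.000,-4.500,-2.200]
diag = √(12.5²+8.7²+7.3²) = √285.23 = 16.889


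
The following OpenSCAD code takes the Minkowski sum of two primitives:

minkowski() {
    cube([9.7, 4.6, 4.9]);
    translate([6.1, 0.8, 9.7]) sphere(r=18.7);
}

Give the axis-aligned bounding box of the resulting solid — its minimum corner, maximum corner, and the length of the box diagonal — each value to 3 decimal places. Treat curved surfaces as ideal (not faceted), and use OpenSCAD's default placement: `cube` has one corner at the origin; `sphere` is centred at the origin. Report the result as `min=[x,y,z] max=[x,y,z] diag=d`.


min=[-12.600,-17.900,-9.000] max=[34.500,24.100,33.300] diag=75.972

A = translate([6.1, 0.8, 9.7]) sphere(r=18.7) → bbox [-12.6,-17.9,-9] .. [24.8,19.5,28.4]
B = cube([9.7, 4.6, 4.9]) → bbox [0,0,0] .. [9.7,4.6,4.9]
lo = A.lo+B.lo = [-12.6+0, -17.9+0, -9+0] = [-12.600,-17.900,-9.000]
hi = A.hi+B.hi = [24.8+9.7, 19.5+4.6, 28.4+4.9] = [34.500,24.100,33.300]
diag = √(47.1²+42²+42.3²) = √5771.7 = 75.972


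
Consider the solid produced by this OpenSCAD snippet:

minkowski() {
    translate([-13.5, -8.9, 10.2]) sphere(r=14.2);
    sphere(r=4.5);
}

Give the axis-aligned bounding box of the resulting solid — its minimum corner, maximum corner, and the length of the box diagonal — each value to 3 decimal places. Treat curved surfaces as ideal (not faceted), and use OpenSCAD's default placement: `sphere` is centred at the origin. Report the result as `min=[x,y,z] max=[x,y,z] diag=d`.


min=[-32.200,-27.600,-8.500] max=[5.200,9.800,28.900] diag=64.779

A = translate([-13.5, -8.9, 10.2]) sphere(r=14.2) → bbox [-27.7,-23.1,-4] .. [0.7,5.3,24.4]
B = sphere(r=4.5) → bbox [-4.5,-4.5,-4.5] .. [4.5,4.5,4.5]
lo = A.lo+B.lo = [-27.7-4.5, -23.1-4.5, -4-4.5] = [-32.200,-27.600,-8.500]
hi = A.hi+B.hi = [0.7+4.5, 5.3+4.5, 24.4+4.5] = [5.200,9.800,28.900]
diag = √(37.4²+37.4²+37.4²) = √4196.28 = 64.779


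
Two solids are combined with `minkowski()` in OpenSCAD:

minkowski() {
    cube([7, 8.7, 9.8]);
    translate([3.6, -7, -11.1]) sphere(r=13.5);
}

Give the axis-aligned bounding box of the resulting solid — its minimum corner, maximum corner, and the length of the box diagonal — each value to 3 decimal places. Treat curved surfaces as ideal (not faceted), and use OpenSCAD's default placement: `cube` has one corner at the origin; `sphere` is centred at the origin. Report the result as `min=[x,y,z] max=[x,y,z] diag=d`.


A = translate([3.6, -7, -11.1]) sphere(r=13.5) → bbox [-9.9,-20.5,-24.6] .. [17.1,6.5,2.4]
B = cube([7, 8.7, 9.8]) → bbox [0,0,0] .. [7,8.7,9.8]
lo = A.lo+B.lo = [-9.9+0, -20.5+0, -24.6+0] = [-9.900,-20.500,-24.600]
hi = A.hi+B.hi = [17.1+7, 6.5+8.7, 2.4+9.8] = [24.100,15.200,12.200]
diag = √(34²+35.7²+36.8²) = √3784.73 = 61.520

min=[-9.900,-20.500,-24.600] max=[24.100,15.200,12.200] diag=61.520


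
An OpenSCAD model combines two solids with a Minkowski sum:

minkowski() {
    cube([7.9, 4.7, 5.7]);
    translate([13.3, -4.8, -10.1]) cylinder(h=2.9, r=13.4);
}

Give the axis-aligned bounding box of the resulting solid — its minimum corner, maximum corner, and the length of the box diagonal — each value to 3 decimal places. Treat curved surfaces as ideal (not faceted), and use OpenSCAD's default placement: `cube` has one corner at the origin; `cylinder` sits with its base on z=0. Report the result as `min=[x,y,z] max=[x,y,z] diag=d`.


A = translate([13.3, -4.8, -10.1]) cylinder(h=2.9, r=13.4) → bbox [-0.1,-18.2,-10.1] .. [26.7,8.6,-7.2]
B = cube([7.9, 4.7, 5.7]) → bbox [0,0,0] .. [7.9,4.7,5.7]
lo = A.lo+B.lo = [-0.1+0, -18.2+0, -10.1+0] = [-0.100,-18.200,-10.100]
hi = A.hi+B.hi = [26.7+7.9, 8.6+4.7, -7.2+5.7] = [34.600,13.300,-1.500]
diag = √(34.7²+31.5²+8.6²) = √2270.3 = 47.648

min=[-0.100,-18.200,-10.100] max=[34.600,13.300,-1.500] diag=47.648


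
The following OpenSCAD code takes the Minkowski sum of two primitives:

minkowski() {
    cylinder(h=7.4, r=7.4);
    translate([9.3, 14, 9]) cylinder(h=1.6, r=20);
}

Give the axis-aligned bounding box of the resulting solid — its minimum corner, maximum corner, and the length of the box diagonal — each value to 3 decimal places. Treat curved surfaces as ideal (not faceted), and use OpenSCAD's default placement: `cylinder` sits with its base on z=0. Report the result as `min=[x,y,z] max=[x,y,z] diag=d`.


min=[-18.100,-13.400,9.000] max=[36.700,41.400,18.000] diag=78.020

A = translate([9.3, 14, 9]) cylinder(h=1.6, r=20) → bbox [-10.7,-6,9] .. [29.3,34,10.6]
B = cylinder(h=7.4, r=7.4) → bbox [-7.4,-7.4,0] .. [7.4,7.4,7.4]
lo = A.lo+B.lo = [-10.7-7.4, -6-7.4, 9+0] = [-18.100,-13.400,9.000]
hi = A.hi+B.hi = [29.3+7.4, 34+7.4, 10.6+7.4] = [36.700,41.400,18.000]
diag = √(54.8²+54.8²+9²) = √6087.08 = 78.020


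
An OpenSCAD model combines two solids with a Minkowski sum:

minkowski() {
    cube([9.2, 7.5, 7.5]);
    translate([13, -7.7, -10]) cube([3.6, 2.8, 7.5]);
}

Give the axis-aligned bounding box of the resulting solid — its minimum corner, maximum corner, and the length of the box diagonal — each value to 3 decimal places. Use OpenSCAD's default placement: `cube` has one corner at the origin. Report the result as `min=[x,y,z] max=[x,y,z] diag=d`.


A = translate([13, -7.7, -10]) cube([3.6, 2.8, 7.5]) → bbox [13,-7.7,-10] .. [16.6,-4.9,-2.5]
B = cube([9.2, 7.5, 7.5]) → bbox [0,0,0] .. [9.2,7.5,7.5]
lo = A.lo+B.lo = [13+0, -7.7+0, -10+0] = [13.000,-7.700,-10.000]
hi = A.hi+B.hi = [16.6+9.2, -4.9+7.5, -2.5+7.5] = [25.800,2.600,5.000]
diag = √(12.8²+10.3²+15²) = √494.93 = 22.247

min=[13.000,-7.700,-10.000] max=[25.800,2.600,5.000] diag=22.247


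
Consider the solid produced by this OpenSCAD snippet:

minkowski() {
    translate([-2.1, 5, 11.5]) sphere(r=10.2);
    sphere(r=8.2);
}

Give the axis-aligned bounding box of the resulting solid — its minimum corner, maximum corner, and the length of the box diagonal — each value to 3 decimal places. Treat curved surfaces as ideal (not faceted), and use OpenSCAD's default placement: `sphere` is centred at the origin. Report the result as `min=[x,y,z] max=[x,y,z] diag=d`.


min=[-20.500,-13.400,-6.900] max=[16.300,23.400,29.900] diag=63.739

A = translate([-2.1, 5, 11.5]) sphere(r=10.2) → bbox [-12.3,-5.2,1.3] .. [8.1,15.2,21.7]
B = sphere(r=8.2) → bbox [-8.2,-8.2,-8.2] .. [8.2,8.2,8.2]
lo = A.lo+B.lo = [-12.3-8.2, -5.2-8.2, 1.3-8.2] = [-20.500,-13.400,-6.900]
hi = A.hi+B.hi = [8.1+8.2, 15.2+8.2, 21.7+8.2] = [16.300,23.400,29.900]
diag = √(36.8²+36.8²+36.8²) = √4062.72 = 63.739


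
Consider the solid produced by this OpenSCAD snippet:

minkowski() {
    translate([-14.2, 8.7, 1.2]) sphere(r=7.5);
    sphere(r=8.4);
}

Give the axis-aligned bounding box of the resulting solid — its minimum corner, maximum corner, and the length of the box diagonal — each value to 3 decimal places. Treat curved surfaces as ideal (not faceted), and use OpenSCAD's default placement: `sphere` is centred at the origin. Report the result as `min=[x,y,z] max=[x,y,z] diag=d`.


min=[-30.100,-7.200,-14.700] max=[1.700,24.600,17.100] diag=55.079

A = translate([-14.2, 8.7, 1.2]) sphere(r=7.5) → bbox [-21.7,1.2,-6.3] .. [-6.7,16.2,8.7]
B = sphere(r=8.4) → bbox [-8.4,-8.4,-8.4] .. [8.4,8.4,8.4]
lo = A.lo+B.lo = [-21.7-8.4, 1.2-8.4, -6.3-8.4] = [-30.100,-7.200,-14.700]
hi = A.hi+B.hi = [-6.7+8.4, 16.2+8.4, 8.7+8.4] = [1.700,24.600,17.100]
diag = √(31.8²+31.8²+31.8²) = √3033.72 = 55.079


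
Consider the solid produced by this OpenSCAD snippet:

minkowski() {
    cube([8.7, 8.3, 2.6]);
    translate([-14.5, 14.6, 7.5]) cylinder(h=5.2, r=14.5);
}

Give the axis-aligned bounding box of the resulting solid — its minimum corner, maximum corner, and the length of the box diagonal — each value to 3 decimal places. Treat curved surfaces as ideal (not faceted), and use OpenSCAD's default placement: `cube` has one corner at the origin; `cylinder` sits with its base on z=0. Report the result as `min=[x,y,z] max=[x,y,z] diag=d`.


A = translate([-14.5, 14.6, 7.5]) cylinder(h=5.2, r=14.5) → bbox [-29,0.1,7.5] .. [0,29.1,12.7]
B = cube([8.7, 8.3, 2.6]) → bbox [0,0,0] .. [8.7,8.3,2.6]
lo = A.lo+B.lo = [-29+0, 0.1+0, 7.5+0] = [-29.000,0.100,7.500]
hi = A.hi+B.hi = [0+8.7, 29.1+8.3, 12.7+2.6] = [8.700,37.400,15.300]
diag = √(37.7²+37.3²+7.8²) = √2873.42 = 53.604

min=[-29.000,0.100,7.500] max=[8.700,37.400,15.300] diag=53.604


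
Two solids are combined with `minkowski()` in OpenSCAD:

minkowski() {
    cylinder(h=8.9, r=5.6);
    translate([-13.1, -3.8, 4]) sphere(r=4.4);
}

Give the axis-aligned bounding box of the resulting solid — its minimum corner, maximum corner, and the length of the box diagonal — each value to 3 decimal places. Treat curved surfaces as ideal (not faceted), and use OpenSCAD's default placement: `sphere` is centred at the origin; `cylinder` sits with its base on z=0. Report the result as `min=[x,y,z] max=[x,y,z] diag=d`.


A = translate([-13.1, -3.8, 4]) sphere(r=4.4) → bbox [-17.5,-8.2,-0.4] .. [-8.7,0.6,8.4]
B = cylinder(h=8.9, r=5.6) → bbox [-5.6,-5.6,0] .. [5.6,5.6,8.9]
lo = A.lo+B.lo = [-17.5-5.6, -8.2-5.6, -0.4+0] = [-23.100,-13.800,-0.400]
hi = A.hi+B.hi = [-8.7+5.6, 0.6+5.6, 8.4+8.9] = [-3.100,6.200,17.300]
diag = √(20²+20²+17.7²) = √1113.29 = 33.366

min=[-23.100,-13.800,-0.400] max=[-3.100,6.200,17.300] diag=33.366


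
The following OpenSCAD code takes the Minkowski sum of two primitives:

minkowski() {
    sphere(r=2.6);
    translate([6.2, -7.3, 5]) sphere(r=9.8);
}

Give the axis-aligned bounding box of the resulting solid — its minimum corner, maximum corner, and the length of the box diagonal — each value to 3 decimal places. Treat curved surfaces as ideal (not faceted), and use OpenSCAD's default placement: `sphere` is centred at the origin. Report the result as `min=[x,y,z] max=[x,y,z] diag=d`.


A = translate([6.2, -7.3, 5]) sphere(r=9.8) → bbox [-3.6,-17.1,-4.8] .. [16,2.5,14.8]
B = sphere(r=2.6) → bbox [-2.6,-2.6,-2.6] .. [2.6,2.6,2.6]
lo = A.lo+B.lo = [-3.6-2.6, -17.1-2.6, -4.8-2.6] = [-6.200,-19.700,-7.400]
hi = A.hi+B.hi = [16+2.6, 2.5+2.6, 14.8+2.6] = [18.600,5.100,17.400]
diag = √(24.8²+24.8²+24.8²) = √1845.12 = 42.955

min=[-6.200,-19.700,-7.400] max=[18.600,5.100,17.400] diag=42.955


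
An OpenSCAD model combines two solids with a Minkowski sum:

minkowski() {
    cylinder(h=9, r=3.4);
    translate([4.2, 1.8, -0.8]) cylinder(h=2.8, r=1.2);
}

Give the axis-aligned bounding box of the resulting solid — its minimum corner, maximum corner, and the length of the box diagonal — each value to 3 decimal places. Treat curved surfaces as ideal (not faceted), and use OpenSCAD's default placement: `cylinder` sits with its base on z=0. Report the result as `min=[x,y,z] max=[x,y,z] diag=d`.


A = translate([4.2, 1.8, -0.8]) cylinder(h=2.8, r=1.2) → bbox [3,0.6,-0.8] .. [5.4,3,2]
B = cylinder(h=9, r=3.4) → bbox [-3.4,-3.4,0] .. [3.4,3.4,9]
lo = A.lo+B.lo = [3-3.4, 0.6-3.4, -0.8+0] = [-0.400,-2.800,-0.800]
hi = A.hi+B.hi = [5.4+3.4, 3+3.4, 2+9] = [8.800,6.400,11.000]
diag = √(9.2²+9.2²+11.8²) = √308.52 = 17.565

min=[-0.400,-2.800,-0.800] max=[8.800,6.400,11.000] diag=17.565


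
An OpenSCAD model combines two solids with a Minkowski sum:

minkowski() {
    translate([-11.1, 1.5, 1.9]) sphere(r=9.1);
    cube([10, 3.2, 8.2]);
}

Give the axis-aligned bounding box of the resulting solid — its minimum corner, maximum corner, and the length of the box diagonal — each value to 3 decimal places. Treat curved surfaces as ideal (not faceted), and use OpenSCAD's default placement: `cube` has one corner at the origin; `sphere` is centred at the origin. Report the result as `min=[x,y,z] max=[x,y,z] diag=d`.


min=[-20.200,-7.600,-7.200] max=[8.000,13.800,19.200] diag=44.161

A = translate([-11.1, 1.5, 1.9]) sphere(r=9.1) → bbox [-20.2,-7.6,-7.2] .. [-2,10.6,11]
B = cube([10, 3.2, 8.2]) → bbox [0,0,0] .. [10,3.2,8.2]
lo = A.lo+B.lo = [-20.2+0, -7.6+0, -7.2+0] = [-20.200,-7.600,-7.200]
hi = A.hi+B.hi = [-2+10, 10.6+3.2, 11+8.2] = [8.000,13.800,19.200]
diag = √(28.2²+21.4²+26.4²) = √1950.16 = 44.161


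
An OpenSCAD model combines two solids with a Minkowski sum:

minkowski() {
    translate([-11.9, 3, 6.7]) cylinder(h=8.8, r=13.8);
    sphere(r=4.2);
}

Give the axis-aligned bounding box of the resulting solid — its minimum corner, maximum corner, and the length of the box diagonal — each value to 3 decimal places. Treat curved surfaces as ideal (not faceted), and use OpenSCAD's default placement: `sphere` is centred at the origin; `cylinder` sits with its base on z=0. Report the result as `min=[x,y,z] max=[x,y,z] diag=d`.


A = translate([-11.9, 3, 6.7]) cylinder(h=8.8, r=13.8) → bbox [-25.7,-10.8,6.7] .. [1.9,16.8,15.5]
B = sphere(r=4.2) → bbox [-4.2,-4.2,-4.2] .. [4.2,4.2,4.2]
lo = A.lo+B.lo = [-25.7-4.2, -10.8-4.2, 6.7-4.2] = [-29.900,-15.000,2.500]
hi = A.hi+B.hi = [1.9+4.2, 16.8+4.2, 15.5+4.2] = [6.100,21.000,19.700]
diag = √(36²+36²+17.2²) = √2887.84 = 53.739

min=[-29.900,-15.000,2.500] max=[6.100,21.000,19.700] diag=53.739


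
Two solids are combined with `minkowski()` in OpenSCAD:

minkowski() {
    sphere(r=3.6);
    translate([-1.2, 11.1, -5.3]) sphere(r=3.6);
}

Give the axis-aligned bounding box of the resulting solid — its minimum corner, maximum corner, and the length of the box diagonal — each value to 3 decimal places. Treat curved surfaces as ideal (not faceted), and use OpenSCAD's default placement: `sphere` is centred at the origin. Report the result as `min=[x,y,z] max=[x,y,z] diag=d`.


min=[-8.400,3.900,-12.500] max=[6.000,18.300,1.900] diag=24.942

A = translate([-1.2, 11.1, -5.3]) sphere(r=3.6) → bbox [-4.8,7.5,-8.9] .. [2.4,14.7,-1.7]
B = sphere(r=3.6) → bbox [-3.6,-3.6,-3.6] .. [3.6,3.6,3.6]
lo = A.lo+B.lo = [-4.8-3.6, 7.5-3.6, -8.9-3.6] = [-8.400,3.900,-12.500]
hi = A.hi+B.hi = [2.4+3.6, 14.7+3.6, -1.7+3.6] = [6.000,18.300,1.900]
diag = √(14.4²+14.4²+14.4²) = √622.08 = 24.942


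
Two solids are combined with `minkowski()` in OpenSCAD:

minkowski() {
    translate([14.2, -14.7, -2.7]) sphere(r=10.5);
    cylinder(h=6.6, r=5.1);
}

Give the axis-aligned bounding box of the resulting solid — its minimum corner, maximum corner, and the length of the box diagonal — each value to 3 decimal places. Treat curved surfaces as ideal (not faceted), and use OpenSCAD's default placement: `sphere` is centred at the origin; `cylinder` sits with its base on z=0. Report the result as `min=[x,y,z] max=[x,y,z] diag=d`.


A = translate([14.2, -14.7, -2.7]) sphere(r=10.5) → bbox [3.7,-25.2,-13.2] .. [24.7,-4.2,7.8]
B = cylinder(h=6.6, r=5.1) → bbox [-5.1,-5.1,0] .. [5.1,5.1,6.6]
lo = A.lo+B.lo = [3.7-5.1, -25.2-5.1, -13.2+0] = [-1.400,-30.300,-13.200]
hi = A.hi+B.hi = [24.7+5.1, -4.2+5.1, 7.8+6.6] = [29.800,0.900,14.400]
diag = √(31.2²+31.2²+27.6²) = √2708.64 = 52.045

min=[-1.400,-30.300,-13.200] max=[29.800,0.900,14.400] diag=52.045
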